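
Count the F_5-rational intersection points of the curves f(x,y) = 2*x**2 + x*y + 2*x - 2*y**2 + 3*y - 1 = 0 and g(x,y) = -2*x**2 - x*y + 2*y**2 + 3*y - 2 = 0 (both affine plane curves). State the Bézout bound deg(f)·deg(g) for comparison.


Common zeros: {(0, 3), (1, 1)}; count = 2; Bézout bound = 4.

deg(f) = 2, deg(g) = 2, so Bézout bound = 4.
Scan x ∈ F_5. For each x, list the y ∈ F_5 with f(x, y) ≡ 0 and those with g(x, y) ≡ 0 (mod 5); the common zeros in that column are the intersection.
  x = 0: f ≡ 0 at y ∈ {1, 3}; g ≡ 0 at y ∈ {3}; common: {3}.
  x = 1: f ≡ 0 at y ∈ {1}; g ≡ 0 at y ∈ {1, 3}; common: {1}.
  x = 2: f ≡ 0 at y ∈ ∅; g ≡ 0 at y ∈ {0, 2}; common: ∅.
  x = 3: f ≡ 0 at y ∈ {4}; g ≡ 0 at y ∈ {0}; common: ∅.
  x = 4: f ≡ 0 at y ∈ {2, 4}; g ≡ 0 at y ∈ ∅; common: ∅.
Collecting: common zeros = {(0, 3), (1, 1)}, so the count is 2.
Comparison with the Bézout bound: 2 ≤ 4 = deg(f)·deg(g), as expected for curves with no common component (the affine F_5-count falls short of the bound because intersections may lie at infinity, over extension fields, or carry multiplicity).


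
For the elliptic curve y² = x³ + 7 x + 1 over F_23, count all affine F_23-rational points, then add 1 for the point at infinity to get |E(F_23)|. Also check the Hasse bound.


Affine points = {(0, 1), (0, 22), (1, 3), (1, 20), (2, 0), (3, 7), (3, 16), (4, 1), (4, 22), (5, 0), (6, 11), (6, 12), (7, 5), (7, 18), (10, 6), (10, 17), (11, 11), (11, 12), (13, 9), (13, 14), (15, 10), (15, 13), (16, 0), (18, 5), (18, 18), (19, 1), (19, 22), (21, 5), (21, 18), (22, 4), (22, 19)}; affine count = 31; |E(F_23)| = 32.

Discriminant check: Δ ∝ 4a³ + 27b² = 4·7³ + 27·1² = 4·343 + 27·1 ≡ 19 (mod 23). Nonzero ⇒ E is nonsingular.
For each x ∈ F_23, compute rhs = x³ + 7·x + 1 mod 23, then count y ∈ F_23 with y² ≡ rhs.
  x = 0: rhs = 1, matching y values: 1, 22 (2 points).
  x = 1: rhs = 9, matching y values: 3, 20 (2 points).
  x = 2: rhs = 0, matching y values: 0 (1 points).
  x = 3: rhs = 3, matching y values: 7, 16 (2 points).
  x = 4: rhs = 1, matching y values: 1, 22 (2 points).
  x = 5: rhs = 0, matching y values: 0 (1 points).
  x = 6: rhs = 6, matching y values: 11, 12 (2 points).
  x = 7: rhs = 2, matching y values: 5, 18 (2 points).
  x = 8: rhs = 17, matching y values: none (0 points).
  x = 9: rhs = 11, matching y values: none (0 points).
  x = 10: rhs = 13, matching y values: 6, 17 (2 points).
  x = 11: rhs = 6, matching y values: 11, 12 (2 points).
  x = 12: rhs = 19, matching y values: none (0 points).
  x = 13: rhs = 12, matching y values: 9, 14 (2 points).
  x = 14: rhs = 14, matching y values: none (0 points).
  x = 15: rhs = 8, matching y values: 10, 13 (2 points).
  x = 16: rhs = 0, matching y values: 0 (1 points).
  x = 17: rhs = 19, matching y values: none (0 points).
  x = 18: rhs = 2, matching y values: 5, 18 (2 points).
  x = 19: rhs = 1, matching y values: 1, 22 (2 points).
  x = 20: rhs = 22, matching y values: none (0 points).
  x = 21: rhs = 2, matching y values: 5, 18 (2 points).
  x = 22: rhs = 16, matching y values: 4, 19 (2 points).
Total affine count: 31.
Full point count |E(F_23)| = 31 + 1 = 32.
Hasse bound: |32 − (23+1)| = |8| = 8 ≤ 2√23 ≈ 9.5917 ✓.


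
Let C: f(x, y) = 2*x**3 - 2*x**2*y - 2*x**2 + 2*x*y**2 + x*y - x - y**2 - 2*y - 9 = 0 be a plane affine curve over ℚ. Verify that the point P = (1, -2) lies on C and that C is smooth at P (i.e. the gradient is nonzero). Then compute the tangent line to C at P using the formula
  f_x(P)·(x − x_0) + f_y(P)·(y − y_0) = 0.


Tangent line at P: 15*x - 7*y - 29 = 0.

Step 1: f(1, -2) = 0, so P lies on C.
Step 2: partial derivatives
  f_x(x, y) = 6*x**2 - 4*x*y - 4*x + 2*y**2 + y - 1, f_y(x, y) = -2*x**2 + 4*x*y + x - 2*y - 2.
  f_x(P) = 15, f_y(P) = -7 (gradient nonzero, so P is smooth).
Step 3: tangent line at P: 15·(x − 1) + -7·(y − -2) = 0.
Expanding: 15*x - 7*y - 29 = 0.


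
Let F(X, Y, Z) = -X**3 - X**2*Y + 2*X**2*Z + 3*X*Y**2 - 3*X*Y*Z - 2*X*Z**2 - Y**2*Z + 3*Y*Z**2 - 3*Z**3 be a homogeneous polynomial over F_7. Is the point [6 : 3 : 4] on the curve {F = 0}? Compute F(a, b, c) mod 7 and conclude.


F(6,3,4) ≡ 5 (mod 7); P is NOT on the curve.

Evaluate F(6, 3, 4) term-by-term (mod 7).
  -X**3 ↦ -1·216·1·1 = -216
  -X**2*Y ↦ -1·36·3·1 = -108
  2*X**2*Z ↦ 2·36·1·4 = 288
  3*X*Y**2 ↦ 3·6·9·1 = 162
  -3*X*Y*Z ↦ -3·6·3·4 = -216
  -2*X*Z**2 ↦ -2·6·1·16 = -192
  -Y**2*Z ↦ -1·1·9·4 = -36
  3*Y*Z**2 ↦ 3·1·3·16 = 144
  -3*Z**3 ↦ -3·1·1·64 = -192
Sum: F(6, 3, 4) = (-216) + (-108) + (288) + (162) + (-216) + (-192) + (-36) + (144) + (-192) = -366.
Reducing mod 7: -366 ≡ 5 (mod 7).
Since F(a, b, c) ≡ 5 ≠ 0 (mod 7), P does NOT lie on the curve.


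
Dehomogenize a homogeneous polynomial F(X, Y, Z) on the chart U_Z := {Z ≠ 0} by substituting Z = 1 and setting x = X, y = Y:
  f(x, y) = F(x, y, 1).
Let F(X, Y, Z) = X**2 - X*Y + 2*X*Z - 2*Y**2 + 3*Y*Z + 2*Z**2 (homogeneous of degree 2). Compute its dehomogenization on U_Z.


f(x, y) = x**2 - x*y + 2*x - 2*y**2 + 3*y + 2

On U_Z we set Z = 1. Each monomial c·X^i·Y^j·Z^k in F becomes c·x^i·y^j·1^k = c·x^i·y^j.
Substituting Z = 1: F(X, Y, 1) = x**2 - x*y + 2*x - 2*y**2 + 3*y + 2.
Note: deg(f) ≤ deg(F) = 2; strict inequality happens when F is divisible by Z (lost terms).


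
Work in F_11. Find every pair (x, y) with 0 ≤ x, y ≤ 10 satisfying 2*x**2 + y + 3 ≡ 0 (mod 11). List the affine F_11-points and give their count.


Affine F_11-points: {(0, 8), (1, 6), (2, 0), (3, 1), (4, 9), (5, 2), (6, 2), (7, 9), (8, 1), (9, 0), (10, 6)}; count = 11.

For each of the 121 pairs (x, y) ∈ F_11², evaluate f(x, y) mod 11. Record the zeros.
  x = 0: [0↦3, 1↦4, 2↦5, 3↦6, 4↦7, 5↦8, 6↦9, 7↦10, 8↦0, 9↦1, 10↦2]  zeros at y ∈ {8}
  x = 1: [0↦5, 1↦6, 2↦7, 3↦8, 4↦9, 5↦10, 6↦0, 7↦1, 8↦2, 9↦3, 10↦4]  zeros at y ∈ {6}
  x = 2: [0↦0, 1↦1, 2↦2, 3↦3, 4↦4, 5↦5, 6↦6, 7↦7, 8↦8, 9↦9, 10↦10]  zeros at y ∈ {0}
  x = 3: [0↦10, 1↦0, 2↦1, 3↦2, 4↦3, 5↦4, 6↦5, 7↦6, 8↦7, 9↦8, 10↦9]  zeros at y ∈ {1}
  x = 4: [0↦2, 1↦3, 2↦4, 3↦5, 4↦6, 5↦7, 6↦8, 7↦9, 8↦10, 9↦0, 10↦1]  zeros at y ∈ {9}
  x = 5: [0↦9, 1↦10, 2↦0, 3↦1, 4↦2, 5↦3, 6↦4, 7↦5, 8↦6, 9↦7, 10↦8]  zeros at y ∈ {2}
  x = 6: [0↦9, 1↦10, 2↦0, 3↦1, 4↦2, 5↦3, 6↦4, 7↦5, 8↦6, 9↦7, 10↦8]  zeros at y ∈ {2}
  x = 7: [0↦2, 1↦3, 2↦4, 3↦5, 4↦6, 5↦7, 6↦8, 7↦9, 8↦10, 9↦0, 10↦1]  zeros at y ∈ {9}
  x = 8: [0↦10, 1↦0, 2↦1, 3↦2, 4↦3, 5↦4, 6↦5, 7↦6, 8↦7, 9↦8, 10↦9]  zeros at y ∈ {1}
  x = 9: [0↦0, 1↦1, 2↦2, 3↦3, 4↦4, 5↦5, 6↦6, 7↦7, 8↦8, 9↦9, 10↦10]  zeros at y ∈ {0}
  x = 10: [0↦5, 1↦6, 2↦7, 3↦8, 4↦9, 5↦10, 6↦0, 7↦1, 8↦2, 9↦3, 10↦4]  zeros at y ∈ {6}
Collecting zeros: affine points = {(0, 8), (1, 6), (2, 0), (3, 1), (4, 9), (5, 2), (6, 2), (7, 9), (8, 1), (9, 0), (10, 6)}.
Total count |C(F_11)_aff| = 11.


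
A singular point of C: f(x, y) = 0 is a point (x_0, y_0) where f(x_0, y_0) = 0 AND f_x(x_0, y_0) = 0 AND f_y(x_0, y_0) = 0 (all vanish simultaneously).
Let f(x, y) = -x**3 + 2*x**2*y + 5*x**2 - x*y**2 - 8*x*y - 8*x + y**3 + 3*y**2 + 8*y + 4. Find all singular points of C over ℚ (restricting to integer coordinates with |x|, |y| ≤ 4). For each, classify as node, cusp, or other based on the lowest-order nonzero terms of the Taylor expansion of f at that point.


Singular points: {(2, 0)}; classification: node.

Compute partial derivatives:
  f_x = -3*x**2 + 4*x*y + 10*x - y**2 - 8*y - 8.
  f_y = 2*x**2 - 2*x*y - 8*x + 3*y**2 + 6*y + 8.
Scan x_0 ∈ {−4, ..., 4}. For each x_0, f_y(x_0, y) is a polynomial in y; find its integer roots y ∈ {−4, ..., 4}, then test f_x and f at those candidates.
  x = -4: f_y(-4, y) = 3*y**2 + 14*y + 72; no integer root y with |y| ≤ 4.
  x = -3: f_y(-3, y) = 3*y**2 + 12*y + 50; no integer root y with |y| ≤ 4.
  x = -2: f_y(-2, y) = 3*y**2 + 10*y + 32; no integer root y with |y| ≤ 4.
  x = -1: f_y(-1, y) = 3*y**2 + 8*y + 18; no integer root y with |y| ≤ 4.
  x = 0: f_y(0, y) = 3*y**2 + 6*y + 8; no integer root y with |y| ≤ 4.
  x = 1: f_y(1, y) = 3*y**2 + 4*y + 2; no integer root y with |y| ≤ 4.
  x = 2: f_y(2, y) = 3*y**2 + 2*y; vanishes at y ∈ {0}. (2, 0): f_x = 0, f = 0 — SINGULAR.
  x = 3: f_y(3, y) = 3*y**2 + 2; no integer root y with |y| ≤ 4.
  x = 4: f_y(4, y) = 3*y**2 - 2*y + 8; no integer root y with |y| ≤ 4.
Only singular point on the grid: (2, 0).
Classify: substitute x = 2 + u, y = 0 + v and expand: f = -u**3 + 2*u**2*v - u**2 - u*v**2 + v**3 + v**2.
No constant or linear terms (consistent with a singular point). Quadratic part: -u**2 + v**2. Cubic part: -u**3 + 2*u**2*v - u*v**2 + v**3.
The quadratic part v**2 - u**2 = (v − u)(v + u) splits into two distinct linear factors, so there are two distinct tangent lines y − 0 = ±(x − 2) — this is a node (ordinary double point).
Classification: node.


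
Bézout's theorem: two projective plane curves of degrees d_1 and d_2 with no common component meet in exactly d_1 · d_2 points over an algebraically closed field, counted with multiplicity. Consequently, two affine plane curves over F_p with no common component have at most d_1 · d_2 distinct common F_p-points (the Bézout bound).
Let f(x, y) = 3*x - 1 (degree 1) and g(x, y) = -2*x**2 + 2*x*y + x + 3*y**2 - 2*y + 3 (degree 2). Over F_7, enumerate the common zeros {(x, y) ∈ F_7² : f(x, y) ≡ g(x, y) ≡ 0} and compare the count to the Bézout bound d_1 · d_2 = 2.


Common zeros: {(5, 0), (5, 2)}; count = 2; Bézout bound = 2.

deg(f) = 1, deg(g) = 2, so Bézout bound = 2.
Scan x ∈ F_7. For each x, list the y ∈ F_7 with f(x, y) ≡ 0 and those with g(x, y) ≡ 0 (mod 7); the common zeros in that column are the intersection.
  x = 0: f ≡ 0 at y ∈ ∅; g ≡ 0 at y ∈ ∅; common: ∅.
  x = 1: f ≡ 0 at y ∈ ∅; g ≡ 0 at y ∈ {2, 5}; common: ∅.
  x = 2: f ≡ 0 at y ∈ ∅; g ≡ 0 at y ∈ ∅; common: ∅.
  x = 3: f ≡ 0 at y ∈ ∅; g ≡ 0 at y ∈ ∅; common: ∅.
  x = 4: f ≡ 0 at y ∈ ∅; g ≡ 0 at y ∈ {6}; common: ∅.
  x = 5: f ≡ 0 at y ∈ {0, 1, 2, 3, 4, 5, 6}; g ≡ 0 at y ∈ {0, 2}; common: {0, 2}.
  x = 6: f ≡ 0 at y ∈ ∅; g ≡ 0 at y ∈ {0, 6}; common: ∅.
Collecting: common zeros = {(5, 0), (5, 2)}, so the count is 2.
Comparison with the Bézout bound: 2 ≤ 2 = deg(f)·deg(g), as expected for curves with no common component (the bound is attained).


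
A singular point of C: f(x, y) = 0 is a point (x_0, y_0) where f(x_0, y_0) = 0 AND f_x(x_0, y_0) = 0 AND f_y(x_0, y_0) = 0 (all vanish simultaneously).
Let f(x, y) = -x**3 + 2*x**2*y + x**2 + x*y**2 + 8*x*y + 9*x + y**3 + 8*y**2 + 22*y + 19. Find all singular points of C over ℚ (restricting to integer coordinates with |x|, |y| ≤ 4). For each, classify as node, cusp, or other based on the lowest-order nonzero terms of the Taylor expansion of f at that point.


Singular points: {(-1, -2)}; classification: cusp.

Compute partial derivatives:
  f_x = -3*x**2 + 4*x*y + 2*x + y**2 + 8*y + 9.
  f_y = 2*x**2 + 2*x*y + 8*x + 3*y**2 + 16*y + 22.
Scan x_0 ∈ {−4, ..., 4}. For each x_0, f_y(x_0, y) is a polynomial in y; find its integer roots y ∈ {−4, ..., 4}, then test f_x and f at those candidates.
  x = -4: f_y(-4, y) = 3*y**2 + 8*y + 22; no integer root y with |y| ≤ 4.
  x = -3: f_y(-3, y) = 3*y**2 + 10*y + 16; no integer root y with |y| ≤ 4.
  x = -2: f_y(-2, y) = 3*y**2 + 12*y + 14; no integer root y with |y| ≤ 4.
  x = -1: f_y(-1, y) = 3*y**2 + 14*y + 16; vanishes at y ∈ {-2}. (-1, -2): f_x = 0, f = 0 — SINGULAR.
  x = 0: f_y(0, y) = 3*y**2 + 16*y + 22; no integer root y with |y| ≤ 4.
  x = 1: f_y(1, y) = 3*y**2 + 18*y + 32; no integer root y with |y| ≤ 4.
  x = 2: f_y(2, y) = 3*y**2 + 20*y + 46; no integer root y with |y| ≤ 4.
  x = 3: f_y(3, y) = 3*y**2 + 22*y + 64; no integer root y with |y| ≤ 4.
  x = 4: f_y(4, y) = 3*y**2 + 24*y + 86; no integer root y with |y| ≤ 4.
Only singular point on the grid: (-1, -2).
Classify: substitute x = -1 + u, y = -2 + v and expand: f = -u**3 + 2*u**2*v + u*v**2 + v**3 + v**2.
No constant or linear terms (consistent with a singular point). Quadratic part: v**2. Cubic part: -u**3 + 2*u**2*v + u*v**2 + v**3.
The quadratic part v**2 is a perfect square, so there is a single (double) tangent line v = 0, i.e. y = -2. Restricting the cubic part to that line (v = 0) leaves -u**3 ≠ 0, so f is not divisible by v and the branch is v² ≈ u**3 to lowest order — this is a cusp.
Classification: cusp.


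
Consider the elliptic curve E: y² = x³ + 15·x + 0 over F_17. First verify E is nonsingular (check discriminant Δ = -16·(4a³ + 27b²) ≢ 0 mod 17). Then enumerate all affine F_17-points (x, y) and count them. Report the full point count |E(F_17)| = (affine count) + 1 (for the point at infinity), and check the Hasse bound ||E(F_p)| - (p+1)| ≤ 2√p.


Affine points = {(0, 0), (1, 4), (1, 13), (2, 2), (2, 15), (3, 2), (3, 15), (5, 8), (5, 9), (6, 0), (11, 0), (12, 2), (12, 15), (14, 8), (14, 9), (15, 8), (15, 9), (16, 1), (16, 16)}; affine count = 19; |E(F_17)| = 20.

Discriminant check: Δ ∝ 4a³ + 27b² = 4·15³ + 27·0² = 4·3375 + 27·0 ≡ 2 (mod 17). Nonzero ⇒ E is nonsingular.
For each x ∈ F_17, compute rhs = x³ + 15·x + 0 mod 17, then count y ∈ F_17 with y² ≡ rhs.
  x = 0: rhs = 0, matching y values: 0 (1 points).
  x = 1: rhs = 16, matching y values: 4, 13 (2 points).
  x = 2: rhs = 4, matching y values: 2, 15 (2 points).
  x = 3: rhs = 4, matching y values: 2, 15 (2 points).
  x = 4: rhs = 5, matching y values: none (0 points).
  x = 5: rhs = 13, matching y values: 8, 9 (2 points).
  x = 6: rhs = 0, matching y values: 0 (1 points).
  x = 7: rhs = 6, matching y values: none (0 points).
  x = 8: rhs = 3, matching y values: none (0 points).
  x = 9: rhs = 14, matching y values: none (0 points).
  x = 10: rhs = 11, matching y values: none (0 points).
  x = 11: rhs = 0, matching y values: 0 (1 points).
  x = 12: rhs = 4, matching y values: 2, 15 (2 points).
  x = 13: rhs = 12, matching y values: none (0 points).
  x = 14: rhs = 13, matching y values: 8, 9 (2 points).
  x = 15: rhs = 13, matching y values: 8, 9 (2 points).
  x = 16: rhs = 1, matching y values: 1, 16 (2 points).
Total affine count: 19.
Full point count |E(F_17)| = 19 + 1 = 20.
Hasse bound: |20 − (17+1)| = |2| = 2 ≤ 2√17 ≈ 8.2462 ✓.


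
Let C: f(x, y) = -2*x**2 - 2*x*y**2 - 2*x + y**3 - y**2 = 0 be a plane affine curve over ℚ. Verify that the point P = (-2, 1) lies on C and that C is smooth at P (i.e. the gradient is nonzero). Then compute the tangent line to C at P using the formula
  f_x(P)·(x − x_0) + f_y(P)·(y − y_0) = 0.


Tangent line at P: 4*x + 9*y - 1 = 0.

Step 1: f(-2, 1) = 0, so P lies on C.
Step 2: partial derivatives
  f_x(x, y) = -4*x - 2*y**2 - 2, f_y(x, y) = -4*x*y + 3*y**2 - 2*y.
  f_x(P) = 4, f_y(P) = 9 (gradient nonzero, so P is smooth).
Step 3: tangent line at P: 4·(x − -2) + 9·(y − 1) = 0.
Expanding: 4*x + 9*y - 1 = 0.


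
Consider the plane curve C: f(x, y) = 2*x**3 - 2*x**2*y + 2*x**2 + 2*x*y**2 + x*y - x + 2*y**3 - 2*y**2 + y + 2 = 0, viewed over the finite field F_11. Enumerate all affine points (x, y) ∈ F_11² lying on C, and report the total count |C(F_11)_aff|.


Affine F_11-points: {(1, 9), (3, 9), (4, 9), (5, 0), (5, 7), (6, 4), (6, 6), (6, 7), (7, 3), (10, 5)}; count = 10.

For each of the 121 pairs (x, y) ∈ F_11², evaluate f(x, y) mod 11. Record the zeros.
  x = 0: [0↦2, 1↦3, 2↦1, 3↦8, 4↦3, 5↦9, 6↦5, 7↦3, 8↦4, 9↦9, 10↦8]  zeros at y ∈ ∅
  x = 1: [0↦5, 1↦7, 2↦10, 3↦4, 4↦1, 5↦2, 6↦8, 7↦9, 8↦6, 9↦0, 10↦3]  zeros at y ∈ {9}
  x = 2: [0↦2, 1↦1, 2↦5, 3↦4, 4↦10, 5↦2, 6↦3, 7↦3, 8↦3, 9↦4, 10↦7]  zeros at y ∈ ∅
  x = 3: [0↦5, 1↦8, 2↦9, 3↦9, 4↦9, 5↦10, 6↦2, 7↦8, 8↦7, 9↦0, 10↦10]  zeros at y ∈ {9}
  x = 4: [0↦4, 1↦7, 2↦1, 3↦9, 4↦10, 5↦5, 6↦6, 7↦3, 8↦8, 9↦0, 10↦2]  zeros at y ∈ {9}
  x = 5: [0↦0, 1↦10, 2↦4, 3↦5, 4↦3, 5↦10, 6↦5, 7↦0, 8↦7, 9↦5, 10↦6]  zeros at y ∈ {0, 7}
  x = 6: [0↦5, 1↦7, 2↦8, 3↦9, 4↦0, 5↦4, 6↦0, 7↦0, 8↦5, 9↦5, 10↦1]  zeros at y ∈ {4, 6, 7}
  x = 7: [0↦9, 1↦10, 2↦3, 3↦0, 4↦2, 5↦10, 6↦3, 7↦4, 8↦3, 9↦1, 10↦10]  zeros at y ∈ {3}
  x = 8: [0↦2, 1↦9, 2↦1, 3↦1, 4↦10, 5↦7, 6↦4, 7↦2, 8↦2, 9↦5, 10↦1]  zeros at y ∈ ∅
  x = 9: [0↦7, 1↦5, 2↦3, 3↦2, 4↦3, 5↦7, 6↦4, 7↦6, 8↦3, 9↦7, 10↦8]  zeros at y ∈ ∅
  x = 10: [0↦3, 1↦10, 2↦10, 3↦4, 4↦4, 5↦0, 6↦4, 7↦6, 8↦7, 9↦8, 10↦10]  zeros at y ∈ {5}
Collecting zeros: affine points = {(1, 9), (3, 9), (4, 9), (5, 0), (5, 7), (6, 4), (6, 6), (6, 7), (7, 3), (10, 5)}.
Total count |C(F_11)_aff| = 10.


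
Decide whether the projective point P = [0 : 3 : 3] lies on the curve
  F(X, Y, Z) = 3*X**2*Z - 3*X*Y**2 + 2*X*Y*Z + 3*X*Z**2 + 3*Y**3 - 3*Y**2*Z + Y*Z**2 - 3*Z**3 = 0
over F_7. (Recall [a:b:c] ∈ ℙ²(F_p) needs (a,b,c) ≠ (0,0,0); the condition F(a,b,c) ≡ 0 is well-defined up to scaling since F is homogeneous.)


F(0,3,3) ≡ 2 (mod 7); P is NOT on the curve.

Evaluate F(0, 3, 3) term-by-term (mod 7).
  3*X**2*Z ↦ 3·0·1·3 = 0
  -3*X*Y**2 ↦ -3·0·9·1 = 0
  2*X*Y*Z ↦ 2·0·3·3 = 0
  3*X*Z**2 ↦ 3·0·1·9 = 0
  3*Y**3 ↦ 3·1·27·1 = 81
  -3*Y**2*Z ↦ -3·1·9·3 = -81
  Y*Z**2 ↦ 1·1·3·9 = 27
  -3*Z**3 ↦ -3·1·1·27 = -81
Sum: F(0, 3, 3) = (0) + (0) + (0) + (0) + (81) + (-81) + (27) + (-81) = -54.
Reducing mod 7: -54 ≡ 2 (mod 7).
Since F(a, b, c) ≡ 2 ≠ 0 (mod 7), P does NOT lie on the curve.


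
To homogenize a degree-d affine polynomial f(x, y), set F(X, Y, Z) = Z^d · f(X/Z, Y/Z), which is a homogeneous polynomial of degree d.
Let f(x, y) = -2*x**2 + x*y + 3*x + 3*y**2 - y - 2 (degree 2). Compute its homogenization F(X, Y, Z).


F(X, Y, Z) = -2*X**2 + X*Y + 3*X*Z + 3*Y**2 - Y*Z - 2*Z**2

deg(f) = 2.
Substitute x = X/Z, y = Y/Z into f, then multiply by Z^2.
  monomial -2·x^2·y^0 ↦ -2·X^2·Y^0·Z^0.
  monomial 1·x^1·y^1 ↦ 1·X^1·Y^1·Z^0.
  monomial 3·x^1·y^0 ↦ 3·X^1·Y^0·Z^1.
  monomial 3·x^0·y^2 ↦ 3·X^0·Y^2·Z^0.
  monomial -1·x^0·y^1 ↦ -1·X^0·Y^1·Z^1.
  monomial -2·x^0·y^0 ↦ -2·X^0·Y^0·Z^2.
Collecting: F(X, Y, Z) = -2*X**2 + X*Y + 3*X*Z + 3*Y**2 - Y*Z - 2*Z**2.


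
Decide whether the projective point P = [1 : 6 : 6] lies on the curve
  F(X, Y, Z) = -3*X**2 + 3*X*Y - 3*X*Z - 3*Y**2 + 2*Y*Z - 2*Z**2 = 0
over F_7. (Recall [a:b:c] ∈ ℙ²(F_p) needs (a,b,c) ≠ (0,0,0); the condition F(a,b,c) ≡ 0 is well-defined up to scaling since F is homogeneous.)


F(1,6,6) ≡ 1 (mod 7); P is NOT on the curve.

Evaluate F(1, 6, 6) term-by-term (mod 7).
  -3*X**2 ↦ -3·1·1·1 = -3
  3*X*Y ↦ 3·1·6·1 = 18
  -3*X*Z ↦ -3·1·1·6 = -18
  -3*Y**2 ↦ -3·1·36·1 = -108
  2*Y*Z ↦ 2·1·6·6 = 72
  -2*Z**2 ↦ -2·1·1·36 = -72
Sum: F(1, 6, 6) = (-3) + (18) + (-18) + (-108) + (72) + (-72) = -111.
Reducing mod 7: -111 ≡ 1 (mod 7).
Since F(a, b, c) ≡ 1 ≠ 0 (mod 7), P does NOT lie on the curve.


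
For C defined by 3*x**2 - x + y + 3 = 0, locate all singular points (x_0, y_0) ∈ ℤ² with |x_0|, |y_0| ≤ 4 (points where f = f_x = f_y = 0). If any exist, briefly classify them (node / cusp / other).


No singular points in the scanned grid; C is smooth there.

Compute partial derivatives:
  f_x = 6*x - 1.
  f_y = 1.
f_y = 1 is a nonzero constant, so f_y never vanishes: no point (x, y) can satisfy f = f_x = f_y = 0. In particular no (x, y) ∈ {−4, ..., 4}² is singular; the curve is smooth.


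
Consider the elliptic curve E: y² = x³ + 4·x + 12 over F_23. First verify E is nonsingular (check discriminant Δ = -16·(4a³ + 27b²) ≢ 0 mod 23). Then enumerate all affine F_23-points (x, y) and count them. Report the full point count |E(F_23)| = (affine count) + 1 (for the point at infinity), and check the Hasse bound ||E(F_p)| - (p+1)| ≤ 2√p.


Affine points = {(0, 9), (0, 14), (4, 0), (8, 2), (8, 21), (9, 8), (9, 15), (14, 11), (14, 12), (16, 3), (16, 20), (17, 5), (17, 18), (19, 1), (19, 22)}; affine count = 15; |E(F_23)| = 16.

Discriminant check: Δ ∝ 4a³ + 27b² = 4·4³ + 27·12² = 4·64 + 27·144 ≡ 4 (mod 23). Nonzero ⇒ E is nonsingular.
For each x ∈ F_23, compute rhs = x³ + 4·x + 12 mod 23, then count y ∈ F_23 with y² ≡ rhs.
  x = 0: rhs = 12, matching y values: 9, 14 (2 points).
  x = 1: rhs = 17, matching y values: none (0 points).
  x = 2: rhs = 5, matching y values: none (0 points).
  x = 3: rhs = 5, matching y values: none (0 points).
  x = 4: rhs = 0, matching y values: 0 (1 points).
  x = 5: rhs = 19, matching y values: none (0 points).
  x = 6: rhs = 22, matching y values: none (0 points).
  x = 7: rhs = 15, matching y values: none (0 points).
  x = 8: rhs = 4, matching y values: 2, 21 (2 points).
  x = 9: rhs = 18, matching y values: 8, 15 (2 points).
  x = 10: rhs = 17, matching y values: none (0 points).
  x = 11: rhs = 7, matching y values: none (0 points).
  x = 12: rhs = 17, matching y values: none (0 points).
  x = 13: rhs = 7, matching y values: none (0 points).
  x = 14: rhs = 6, matching y values: 11, 12 (2 points).
  x = 15: rhs = 20, matching y values: none (0 points).
  x = 16: rhs = 9, matching y values: 3, 20 (2 points).
  x = 17: rhs = 2, matching y values: 5, 18 (2 points).
  x = 18: rhs = 5, matching y values: none (0 points).
  x = 19: rhs = 1, matching y values: 1, 22 (2 points).
  x = 20: rhs = 19, matching y values: none (0 points).
  x = 21: rhs = 19, matching y values: none (0 points).
  x = 22: rhs = 7, matching y values: none (0 points).
Total affine count: 15.
Full point count |E(F_23)| = 15 + 1 = 16.
Hasse bound: |16 − (23+1)| = |-8| = 8 ≤ 2√23 ≈ 9.5917 ✓.


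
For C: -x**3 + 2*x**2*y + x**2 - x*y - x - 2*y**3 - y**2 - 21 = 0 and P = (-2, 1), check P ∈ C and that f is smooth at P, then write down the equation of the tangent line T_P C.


Tangent line at P: -26*x + 2*y - 54 = 0.

Step 1: f(-2, 1) = 0, so P lies on C.
Step 2: partial derivatives
  f_x(x, y) = -3*x**2 + 4*x*y + 2*x - y - 1, f_y(x, y) = 2*x**2 - x - 6*y**2 - 2*y.
  f_x(P) = -26, f_y(P) = 2 (gradient nonzero, so P is smooth).
Step 3: tangent line at P: -26·(x − -2) + 2·(y − 1) = 0.
Expanding: -26*x + 2*y - 54 = 0.


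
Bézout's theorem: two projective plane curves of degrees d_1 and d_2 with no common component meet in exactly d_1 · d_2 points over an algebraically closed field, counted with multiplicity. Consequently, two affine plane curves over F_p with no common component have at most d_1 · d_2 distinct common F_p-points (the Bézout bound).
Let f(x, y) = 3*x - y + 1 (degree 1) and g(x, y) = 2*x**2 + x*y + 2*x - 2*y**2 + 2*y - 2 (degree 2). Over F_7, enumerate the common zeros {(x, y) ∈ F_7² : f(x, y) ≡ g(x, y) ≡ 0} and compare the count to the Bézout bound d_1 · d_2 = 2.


Common zeros: ∅; count = 0; Bézout bound = 2.

deg(f) = 1, deg(g) = 2, so Bézout bound = 2.
Scan x ∈ F_7. For each x, list the y ∈ F_7 with f(x, y) ≡ 0 and those with g(x, y) ≡ 0 (mod 7); the common zeros in that column are the intersection.
  x = 0: f ≡ 0 at y ∈ {1}; g ≡ 0 at y ∈ {3, 5}; common: ∅.
  x = 1: f ≡ 0 at y ∈ {4}; g ≡ 0 at y ∈ {2, 3}; common: ∅.
  x = 2: f ≡ 0 at y ∈ {0}; g ≡ 0 at y ∈ ∅; common: ∅.
  x = 3: f ≡ 0 at y ∈ {3}; g ≡ 0 at y ∈ ∅; common: ∅.
  x = 4: f ≡ 0 at y ∈ {6}; g ≡ 0 at y ∈ {1, 2}; common: ∅.
  x = 5: f ≡ 0 at y ∈ {2}; g ≡ 0 at y ∈ {1, 6}; common: ∅.
  x = 6: f ≡ 0 at y ∈ {5}; g ≡ 0 at y ∈ ∅; common: ∅.
Collecting: common zeros = ∅, so the count is 0.
Comparison with the Bézout bound: 0 ≤ 2 = deg(f)·deg(g), as expected for curves with no common component (the affine F_7-count falls short of the bound because intersections may lie at infinity, over extension fields, or carry multiplicity).


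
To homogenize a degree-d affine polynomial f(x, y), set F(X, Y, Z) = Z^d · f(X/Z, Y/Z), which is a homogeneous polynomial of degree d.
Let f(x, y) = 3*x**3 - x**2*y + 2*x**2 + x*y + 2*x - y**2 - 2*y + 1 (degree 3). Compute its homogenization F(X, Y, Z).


F(X, Y, Z) = 3*X**3 - X**2*Y + 2*X**2*Z + X*Y*Z + 2*X*Z**2 - Y**2*Z - 2*Y*Z**2 + Z**3

deg(f) = 3.
Substitute x = X/Z, y = Y/Z into f, then multiply by Z^3.
  monomial 3·x^3·y^0 ↦ 3·X^3·Y^0·Z^0.
  monomial -1·x^2·y^1 ↦ -1·X^2·Y^1·Z^0.
  monomial 2·x^2·y^0 ↦ 2·X^2·Y^0·Z^1.
  monomial 1·x^1·y^1 ↦ 1·X^1·Y^1·Z^1.
  monomial 2·x^1·y^0 ↦ 2·X^1·Y^0·Z^2.
  monomial -1·x^0·y^2 ↦ -1·X^0·Y^2·Z^1.
  monomial -2·x^0·y^1 ↦ -2·X^0·Y^1·Z^2.
  monomial 1·x^0·y^0 ↦ 1·X^0·Y^0·Z^3.
Collecting: F(X, Y, Z) = 3*X**3 - X**2*Y + 2*X**2*Z + X*Y*Z + 2*X*Z**2 - Y**2*Z - 2*Y*Z**2 + Z**3.


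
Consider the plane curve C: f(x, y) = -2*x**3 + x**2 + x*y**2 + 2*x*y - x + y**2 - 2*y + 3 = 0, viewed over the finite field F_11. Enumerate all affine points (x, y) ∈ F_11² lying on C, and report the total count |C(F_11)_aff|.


Affine F_11-points: {(0, 4), (0, 9), (1, 4), (1, 7), (2, 0), (2, 3), (5, 2), (5, 4), (7, 7), (7, 8), (8, 9), (9, 7), (9, 9), (10, 10)}; count = 14.

For each of the 121 pairs (x, y) ∈ F_11², evaluate f(x, y) mod 11. Record the zeros.
  x = 0: [0↦3, 1↦2, 2↦3, 3↦6, 4↦0, 5↦7, 6↦5, 7↦5, 8↦7, 9↦0, 10↦6]  zeros at y ∈ {4, 9}
  x = 1: [0↦1, 1↦3, 2↦9, 3↦8, 4↦0, 5↦7, 6↦7, 7↦0, 8↦8, 9↦9, 10↦3]  zeros at y ∈ {4, 7}
  x = 2: [0↦0, 1↦5, 2↦5, 3↦0, 4↦1, 5↦8, 6↦10, 7↦7, 8↦10, 9↦8, 10↦1]  zeros at y ∈ {0, 3}
  x = 3: [0↦10, 1↦7, 2↦1, 3↦3, 4↦2, 5↦9, 6↦2, 7↦3, 8↦1, 9↦7, 10↦10]  zeros at y ∈ ∅
  x = 4: [0↦8, 1↦8, 2↦7, 3↦5, 4↦2, 5↦9, 6↦4, 7↦9, 8↦2, 9↦5, 10↦7]  zeros at y ∈ ∅
  x = 5: [0↦4, 1↦7, 2↦0, 3↦5, 4↦0, 5↦7, 6↦4, 7↦2, 8↦1, 9↦1, 10↦2]  zeros at y ∈ {2, 4}
  x = 6: [0↦8, 1↦3, 2↦1, 3↦2, 4↦6, 5↦2, 6↦1, 7↦3, 8↦8, 9↦5, 10↦5]  zeros at y ∈ ∅
  x = 7: [0↦8, 1↦6, 2↦9, 3↦6, 4↦8, 5↦4, 6↦5, 7↦0, 8↦0, 9↦5, 10↦4]  zeros at y ∈ {7, 8}
  x = 8: [0↦3, 1↦4, 2↦1, 3↦5, 4↦5, 5↦1, 6↦4, 7↦3, 8↦9, 9↦0, 10↦9]  zeros at y ∈ {9}
  x = 9: [0↦3, 1↦7, 2↦9, 3↦9, 4↦7, 5↦3, 6↦8, 7↦0, 8↦1, 9↦0, 10↦8]  zeros at y ∈ {7, 9}
  x = 10: [0↦7, 1↦3, 2↦10, 3↦6, 4↦2, 5↦9, 6↦5, 7↦1, 8↦8, 9↦4, 10↦0]  zeros at y ∈ {10}
Collecting zeros: affine points = {(0, 4), (0, 9), (1, 4), (1, 7), (2, 0), (2, 3), (5, 2), (5, 4), (7, 7), (7, 8), (8, 9), (9, 7), (9, 9), (10, 10)}.
Total count |C(F_11)_aff| = 14.


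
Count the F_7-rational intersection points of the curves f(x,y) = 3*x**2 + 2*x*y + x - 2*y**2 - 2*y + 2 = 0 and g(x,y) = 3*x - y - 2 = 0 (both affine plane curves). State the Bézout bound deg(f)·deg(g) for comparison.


Common zeros: ∅; count = 0; Bézout bound = 2.

deg(f) = 2, deg(g) = 1, so Bézout bound = 2.
Scan x ∈ F_7. For each x, list the y ∈ F_7 with f(x, y) ≡ 0 and those with g(x, y) ≡ 0 (mod 7); the common zeros in that column are the intersection.
  x = 0: f ≡ 0 at y ∈ ∅; g ≡ 0 at y ∈ {5}; common: ∅.
  x = 1: f ≡ 0 at y ∈ ∅; g ≡ 0 at y ∈ {1}; common: ∅.
  x = 2: f ≡ 0 at y ∈ ∅; g ≡ 0 at y ∈ {4}; common: ∅.
  x = 3: f ≡ 0 at y ∈ ∅; g ≡ 0 at y ∈ {0}; common: ∅.
  x = 4: f ≡ 0 at y ∈ ∅; g ≡ 0 at y ∈ {3}; common: ∅.
  x = 5: f ≡ 0 at y ∈ ∅; g ≡ 0 at y ∈ {6}; common: ∅.
  x = 6: f ≡ 0 at y ∈ ∅; g ≡ 0 at y ∈ {2}; common: ∅.
Collecting: common zeros = ∅, so the count is 0.
Comparison with the Bézout bound: 0 ≤ 2 = deg(f)·deg(g), as expected for curves with no common component (the affine F_7-count falls short of the bound because intersections may lie at infinity, over extension fields, or carry multiplicity).


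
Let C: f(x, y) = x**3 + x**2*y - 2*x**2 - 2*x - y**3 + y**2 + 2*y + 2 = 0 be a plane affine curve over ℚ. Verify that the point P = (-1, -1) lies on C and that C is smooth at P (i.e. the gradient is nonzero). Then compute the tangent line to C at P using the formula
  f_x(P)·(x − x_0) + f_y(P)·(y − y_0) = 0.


Tangent line at P: 7*x - 2*y + 5 = 0.

Step 1: f(-1, -1) = 0, so P lies on C.
Step 2: partial derivatives
  f_x(x, y) = 3*x**2 + 2*x*y - 4*x - 2, f_y(x, y) = x**2 - 3*y**2 + 2*y + 2.
  f_x(P) = 7, f_y(P) = -2 (gradient nonzero, so P is smooth).
Step 3: tangent line at P: 7·(x − -1) + -2·(y − -1) = 0.
Expanding: 7*x - 2*y + 5 = 0.


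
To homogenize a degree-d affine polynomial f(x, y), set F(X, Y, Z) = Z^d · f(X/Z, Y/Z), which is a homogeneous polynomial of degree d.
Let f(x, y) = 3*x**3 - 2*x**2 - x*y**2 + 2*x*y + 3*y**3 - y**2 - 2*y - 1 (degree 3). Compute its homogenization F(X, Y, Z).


F(X, Y, Z) = 3*X**3 - 2*X**2*Z - X*Y**2 + 2*X*Y*Z + 3*Y**3 - Y**2*Z - 2*Y*Z**2 - Z**3

deg(f) = 3.
Substitute x = X/Z, y = Y/Z into f, then multiply by Z^3.
  monomial 3·x^3·y^0 ↦ 3·X^3·Y^0·Z^0.
  monomial -2·x^2·y^0 ↦ -2·X^2·Y^0·Z^1.
  monomial -1·x^1·y^2 ↦ -1·X^1·Y^2·Z^0.
  monomial 2·x^1·y^1 ↦ 2·X^1·Y^1·Z^1.
  monomial 3·x^0·y^3 ↦ 3·X^0·Y^3·Z^0.
  monomial -1·x^0·y^2 ↦ -1·X^0·Y^2·Z^1.
  monomial -2·x^0·y^1 ↦ -2·X^0·Y^1·Z^2.
  monomial -1·x^0·y^0 ↦ -1·X^0·Y^0·Z^3.
Collecting: F(X, Y, Z) = 3*X**3 - 2*X**2*Z - X*Y**2 + 2*X*Y*Z + 3*Y**3 - Y**2*Z - 2*Y*Z**2 - Z**3.


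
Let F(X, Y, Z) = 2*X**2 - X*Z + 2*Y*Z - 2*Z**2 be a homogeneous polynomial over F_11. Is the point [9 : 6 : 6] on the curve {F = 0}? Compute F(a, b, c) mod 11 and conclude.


F(9,6,6) ≡ 9 (mod 11); P is NOT on the curve.

Evaluate F(9, 6, 6) term-by-term (mod 11).
  2*X**2 ↦ 2·81·1·1 = 162
  -X*Z ↦ -1·9·1·6 = -54
  2*Y*Z ↦ 2·1·6·6 = 72
  -2*Z**2 ↦ -2·1·1·36 = -72
Sum: F(9, 6, 6) = (162) + (-54) + (72) + (-72) = 108.
Reducing mod 11: 108 ≡ 9 (mod 11).
Since F(a, b, c) ≡ 9 ≠ 0 (mod 11), P does NOT lie on the curve.


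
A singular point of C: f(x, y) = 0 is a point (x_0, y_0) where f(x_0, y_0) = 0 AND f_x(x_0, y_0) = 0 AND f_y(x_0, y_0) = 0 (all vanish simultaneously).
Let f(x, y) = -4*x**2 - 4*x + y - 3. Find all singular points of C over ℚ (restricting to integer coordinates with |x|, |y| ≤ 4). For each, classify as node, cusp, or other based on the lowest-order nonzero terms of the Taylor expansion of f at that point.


No singular points in the scanned grid; C is smooth there.

Compute partial derivatives:
  f_x = -8*x - 4.
  f_y = 1.
f_y = 1 is a nonzero constant, so f_y never vanishes: no point (x, y) can satisfy f = f_x = f_y = 0. In particular no (x, y) ∈ {−4, ..., 4}² is singular; the curve is smooth.


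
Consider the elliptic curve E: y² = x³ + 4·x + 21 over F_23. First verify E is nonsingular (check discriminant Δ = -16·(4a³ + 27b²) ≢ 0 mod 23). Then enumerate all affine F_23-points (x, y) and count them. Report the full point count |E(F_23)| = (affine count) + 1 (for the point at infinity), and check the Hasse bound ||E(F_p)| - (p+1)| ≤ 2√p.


Affine points = {(1, 7), (1, 16), (4, 3), (4, 20), (6, 10), (6, 13), (7, 1), (7, 22), (8, 6), (8, 17), (9, 2), (9, 21), (10, 7), (10, 16), (11, 4), (11, 19), (12, 7), (12, 16), (13, 4), (13, 19), (15, 11), (15, 12), (16, 8), (16, 15), (22, 4), (22, 19)}; affine count = 26; |E(F_23)| = 27.

Discriminant check: Δ ∝ 4a³ + 27b² = 4·4³ + 27·21² = 4·64 + 27·441 ≡ 19 (mod 23). Nonzero ⇒ E is nonsingular.
For each x ∈ F_23, compute rhs = x³ + 4·x + 21 mod 23, then count y ∈ F_23 with y² ≡ rhs.
  x = 0: rhs = 21, matching y values: none (0 points).
  x = 1: rhs = 3, matching y values: 7, 16 (2 points).
  x = 2: rhs = 14, matching y values: none (0 points).
  x = 3: rhs = 14, matching y values: none (0 points).
  x = 4: rhs = 9, matching y values: 3, 20 (2 points).
  x = 5: rhs = 5, matching y values: none (0 points).
  x = 6: rhs = 8, matching y values: 10, 13 (2 points).
  x = 7: rhs = 1, matching y values: 1, 22 (2 points).
  x = 8: rhs = 13, matching y values: 6, 17 (2 points).
  x = 9: rhs = 4, matching y values: 2, 21 (2 points).
  x = 10: rhs = 3, matching y values: 7, 16 (2 points).
  x = 11: rhs = 16, matching y values: 4, 19 (2 points).
  x = 12: rhs = 3, matching y values: 7, 16 (2 points).
  x = 13: rhs = 16, matching y values: 4, 19 (2 points).
  x = 14: rhs = 15, matching y values: none (0 points).
  x = 15: rhs = 6, matching y values: 11, 12 (2 points).
  x = 16: rhs = 18, matching y values: 8, 15 (2 points).
  x = 17: rhs = 11, matching y values: none (0 points).
  x = 18: rhs = 14, matching y values: none (0 points).
  x = 19: rhs = 10, matching y values: none (0 points).
  x = 20: rhs = 5, matching y values: none (0 points).
  x = 21: rhs = 5, matching y values: none (0 points).
  x = 22: rhs = 16, matching y values: 4, 19 (2 points).
Total affine count: 26.
Full point count |E(F_23)| = 26 + 1 = 27.
Hasse bound: |27 − (23+1)| = |3| = 3 ≤ 2√23 ≈ 9.5917 ✓.


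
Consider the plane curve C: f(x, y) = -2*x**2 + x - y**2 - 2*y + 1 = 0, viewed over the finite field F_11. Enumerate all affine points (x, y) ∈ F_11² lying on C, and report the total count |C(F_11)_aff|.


Affine F_11-points: {(1, 0), (1, 9), (3, 2), (3, 7), (5, 0), (5, 9), (8, 4), (8, 5), (9, 4), (9, 5)}; count = 10.

For each of the 121 pairs (x, y) ∈ F_11², evaluate f(x, y) mod 11. Record the zeros.
  x = 0: [0↦1, 1↦9, 2↦4, 3↦8, 4↦10, 5↦10, 6↦8, 7↦4, 8↦9, 9↦1, 10↦2]  zeros at y ∈ ∅
  x = 1: [0↦0, 1↦8, 2↦3, 3↦7, 4↦9, 5↦9, 6↦7, 7↦3, 8↦8, 9↦0, 10↦1]  zeros at y ∈ {0, 9}
  x = 2: [0↦6, 1↦3, 2↦9, 3↦2, 4↦4, 5↦4, 6↦2, 7↦9, 8↦3, 9↦6, 10↦7]  zeros at y ∈ ∅
  x = 3: [0↦8, 1↦5, 2↦0, 3↦4, 4↦6, 5↦6, 6↦4, 7↦0, 8↦5, 9↦8, 10↦9]  zeros at y ∈ {2, 7}
  x = 4: [0↦6, 1↦3, 2↦9, 3↦2, 4↦4, 5↦4, 6↦2, 7↦9, 8↦3, 9↦6, 10↦7]  zeros at y ∈ ∅
  x = 5: [0↦0, 1↦8, 2↦3, 3↦7, 4↦9, 5↦9, 6↦7, 7↦3, 8↦8, 9↦0, 10↦1]  zeros at y ∈ {0, 9}
  x = 6: [0↦1, 1↦9, 2↦4, 3↦8, 4↦10, 5↦10, 6↦8, 7↦4, 8↦9, 9↦1, 10↦2]  zeros at y ∈ ∅
  x = 7: [0↦9, 1↦6, 2↦1, 3↦5, 4↦7, 5↦7, 6↦5, 7↦1, 8↦6, 9↦9, 10↦10]  zeros at y ∈ ∅
  x = 8: [0↦2, 1↦10, 2↦5, 3↦9, 4↦0, 5↦0, 6↦9, 7↦5, 8↦10, 9↦2, 10↦3]  zeros at y ∈ {4, 5}
  x = 9: [0↦2, 1↦10, 2↦5, 3↦9, 4↦0, 5↦0, 6↦9, 7↦5, 8↦10, 9↦2, 10↦3]  zeros at y ∈ {4, 5}
  x = 10: [0↦9, 1↦6, 2↦1, 3↦5, 4↦7, 5↦7, 6↦5, 7↦1, 8↦6, 9↦9, 10↦10]  zeros at y ∈ ∅
Collecting zeros: affine points = {(1, 0), (1, 9), (3, 2), (3, 7), (5, 0), (5, 9), (8, 4), (8, 5), (9, 4), (9, 5)}.
Total count |C(F_11)_aff| = 10.


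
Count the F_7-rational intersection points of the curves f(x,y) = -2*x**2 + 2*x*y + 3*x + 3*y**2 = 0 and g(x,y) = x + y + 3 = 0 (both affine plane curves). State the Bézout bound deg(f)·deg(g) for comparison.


Common zeros: {(3, 1), (5, 6)}; count = 2; Bézout bound = 2.

deg(f) = 2, deg(g) = 1, so Bézout bound = 2.
Scan x ∈ F_7. For each x, list the y ∈ F_7 with f(x, y) ≡ 0 and those with g(x, y) ≡ 0 (mod 7); the common zeros in that column are the intersection.
  x = 0: f ≡ 0 at y ∈ {0}; g ≡ 0 at y ∈ {4}; common: ∅.
  x = 1: f ≡ 0 at y ∈ ∅; g ≡ 0 at y ∈ {3}; common: ∅.
  x = 2: f ≡ 0 at y ∈ ∅; g ≡ 0 at y ∈ {2}; common: ∅.
  x = 3: f ≡ 0 at y ∈ {1, 4}; g ≡ 0 at y ∈ {1}; common: {1}.
  x = 4: f ≡ 0 at y ∈ ∅; g ≡ 0 at y ∈ {0}; common: ∅.
  x = 5: f ≡ 0 at y ∈ {0, 6}; g ≡ 0 at y ∈ {6}; common: {6}.
  x = 6: f ≡ 0 at y ∈ {4, 6}; g ≡ 0 at y ∈ {5}; common: ∅.
Collecting: common zeros = {(3, 1), (5, 6)}, so the count is 2.
Comparison with the Bézout bound: 2 ≤ 2 = deg(f)·deg(g), as expected for curves with no common component (the bound is attained).


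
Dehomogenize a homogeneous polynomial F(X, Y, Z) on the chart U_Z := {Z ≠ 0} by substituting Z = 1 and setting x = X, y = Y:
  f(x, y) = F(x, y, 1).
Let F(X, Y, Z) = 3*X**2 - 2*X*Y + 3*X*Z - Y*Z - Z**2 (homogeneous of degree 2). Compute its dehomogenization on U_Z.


f(x, y) = 3*x**2 - 2*x*y + 3*x - y - 1

On U_Z we set Z = 1. Each monomial c·X^i·Y^j·Z^k in F becomes c·x^i·y^j·1^k = c·x^i·y^j.
Substituting Z = 1: F(X, Y, 1) = 3*x**2 - 2*x*y + 3*x - y - 1.
Note: deg(f) ≤ deg(F) = 2; strict inequality happens when F is divisible by Z (lost terms).


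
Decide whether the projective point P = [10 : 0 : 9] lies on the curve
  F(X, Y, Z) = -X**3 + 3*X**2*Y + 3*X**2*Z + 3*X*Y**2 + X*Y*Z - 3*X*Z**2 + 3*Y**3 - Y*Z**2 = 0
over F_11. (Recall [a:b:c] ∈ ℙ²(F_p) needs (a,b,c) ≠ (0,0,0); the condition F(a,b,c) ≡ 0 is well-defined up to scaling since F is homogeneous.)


F(10,0,9) ≡ 7 (mod 11); P is NOT on the curve.

Evaluate F(10, 0, 9) term-by-term (mod 11).
  -X**3 ↦ -1·1000·1·1 = -1000
  3*X**2*Y ↦ 3·100·0·1 = 0
  3*X**2*Z ↦ 3·100·1·9 = 2700
  3*X*Y**2 ↦ 3·10·0·1 = 0
  X*Y*Z ↦ 1·10·0·9 = 0
  -3*X*Z**2 ↦ -3·10·1·81 = -2430
  3*Y**3 ↦ 3·1·0·1 = 0
  -Y*Z**2 ↦ -1·1·0·81 = 0
Sum: F(10, 0, 9) = (-1000) + (0) + (2700) + (0) + (0) + (-2430) + (0) + (0) = -730.
Reducing mod 11: -730 ≡ 7 (mod 11).
Since F(a, b, c) ≡ 7 ≠ 0 (mod 11), P does NOT lie on the curve.


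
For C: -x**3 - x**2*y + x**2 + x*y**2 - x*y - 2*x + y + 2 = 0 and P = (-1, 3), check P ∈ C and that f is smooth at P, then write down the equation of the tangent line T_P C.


Tangent line at P: 5*x - 5*y + 20 = 0.

Step 1: f(-1, 3) = 0, so P lies on C.
Step 2: partial derivatives
  f_x(x, y) = -3*x**2 - 2*x*y + 2*x + y**2 - y - 2, f_y(x, y) = -x**2 + 2*x*y - x + 1.
  f_x(P) = 5, f_y(P) = -5 (gradient nonzero, so P is smooth).
Step 3: tangent line at P: 5·(x − -1) + -5·(y − 3) = 0.
Expanding: 5*x - 5*y + 20 = 0.


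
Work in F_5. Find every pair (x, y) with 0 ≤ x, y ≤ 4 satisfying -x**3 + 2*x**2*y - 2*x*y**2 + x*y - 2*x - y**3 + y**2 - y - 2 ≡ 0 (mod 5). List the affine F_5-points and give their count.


Affine F_5-points: {(1, 0), (1, 1), (1, 3), (2, 4), (3, 0), (4, 2), (4, 4)}; count = 7.

For each of the 25 pairs (x, y) ∈ F_5², evaluate f(x, y) mod 5. Record the zeros.
  x = 0: [0↦3, 1↦2, 2↦2, 3↦2, 4↦1]  zeros at y ∈ ∅
  x = 1: [0↦0, 1↦0, 2↦2, 3↦0, 4↦3]  zeros at y ∈ {0, 1, 3}
  x = 2: [0↦1, 1↦1, 2↦4, 3↦4, 4↦0]  zeros at y ∈ {4}
  x = 3: [0↦0, 1↦4, 2↦2, 3↦3, 4↦1]  zeros at y ∈ {0}
  x = 4: [0↦1, 1↦3, 2↦0, 3↦1, 4↦0]  zeros at y ∈ {2, 4}
Collecting zeros: affine points = {(1, 0), (1, 1), (1, 3), (2, 4), (3, 0), (4, 2), (4, 4)}.
Total count |C(F_5)_aff| = 7.


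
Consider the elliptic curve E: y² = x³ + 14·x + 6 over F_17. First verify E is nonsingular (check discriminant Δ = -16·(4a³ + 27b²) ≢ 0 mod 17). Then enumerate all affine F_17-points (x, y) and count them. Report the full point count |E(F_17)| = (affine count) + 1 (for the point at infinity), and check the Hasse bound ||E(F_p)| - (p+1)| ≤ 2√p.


Affine points = {(1, 2), (1, 15), (2, 5), (2, 12), (6, 0), (8, 1), (8, 16), (12, 7), (12, 10), (15, 2), (15, 15), (16, 5), (16, 12)}; affine count = 13; |E(F_17)| = 14.

Discriminant check: Δ ∝ 4a³ + 27b² = 4·14³ + 27·6² = 4·2744 + 27·36 ≡ 14 (mod 17). Nonzero ⇒ E is nonsingular.
For each x ∈ F_17, compute rhs = x³ + 14·x + 6 mod 17, then count y ∈ F_17 with y² ≡ rhs.
  x = 0: rhs = 6, matching y values: none (0 points).
  x = 1: rhs = 4, matching y values: 2, 15 (2 points).
  x = 2: rhs = 8, matching y values: 5, 12 (2 points).
  x = 3: rhs = 7, matching y values: none (0 points).
  x = 4: rhs = 7, matching y values: none (0 points).
  x = 5: rhs = 14, matching y values: none (0 points).
  x = 6: rhs = 0, matching y values: 0 (1 points).
  x = 7: rhs = 5, matching y values: none (0 points).
  x = 8: rhs = 1, matching y values: 1, 16 (2 points).
  x = 9: rhs = 11, matching y values: none (0 points).
  x = 10: rhs = 7, matching y values: none (0 points).
  x = 11: rhs = 12, matching y values: none (0 points).
  x = 12: rhs = 15, matching y values: 7, 10 (2 points).
  x = 13: rhs = 5, matching y values: none (0 points).
  x = 14: rhs = 5, matching y values: none (0 points).
  x = 15: rhs = 4, matching y values: 2, 15 (2 points).
  x = 16: rhs = 8, matching y values: 5, 12 (2 points).
Total affine count: 13.
Full point count |E(F_17)| = 13 + 1 = 14.
Hasse bound: |14 − (17+1)| = |-4| = 4 ≤ 2√17 ≈ 8.2462 ✓.
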